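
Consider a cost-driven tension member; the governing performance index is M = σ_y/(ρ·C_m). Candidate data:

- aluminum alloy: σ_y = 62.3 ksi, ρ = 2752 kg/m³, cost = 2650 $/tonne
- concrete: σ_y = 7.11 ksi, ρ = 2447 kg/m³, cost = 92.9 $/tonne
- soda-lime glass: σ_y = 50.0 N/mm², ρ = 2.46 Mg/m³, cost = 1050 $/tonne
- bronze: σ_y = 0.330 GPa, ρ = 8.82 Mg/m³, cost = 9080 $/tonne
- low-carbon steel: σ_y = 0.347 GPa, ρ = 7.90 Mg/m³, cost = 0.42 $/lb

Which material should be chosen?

In SI units:
  aluminum alloy: σ_y = 429.5 MPa, ρ = 2752 kg/m³, cost = 2.650 $/kg
  concrete: σ_y = 49.02 MPa, ρ = 2447 kg/m³, cost = 0.09290 $/kg
  soda-lime glass: σ_y = 50.00 MPa, ρ = 2460 kg/m³, cost = 1.050 $/kg
  bronze: σ_y = 330.0 MPa, ρ = 8820 kg/m³, cost = 9.080 $/kg
  low-carbon steel: σ_y = 347.0 MPa, ρ = 7900 kg/m³, cost = 0.9259 $/kg
  concrete: M = 216 kN·m per $
  aluminum alloy: M = 58.9 kN·m per $
  low-carbon steel: M = 47.4 kN·m per $
  soda-lime glass: M = 19.4 kN·m per $
  bronze: M = 4.12 kN·m per $
The maximum is for concrete.

concrete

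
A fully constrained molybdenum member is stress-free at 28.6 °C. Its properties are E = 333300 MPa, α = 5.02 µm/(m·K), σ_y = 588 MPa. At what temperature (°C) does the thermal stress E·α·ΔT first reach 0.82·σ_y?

E = 333300 MPa = 333.3 GPa.
E·α·ΔT = 482.2 MPa ⇒ ΔT = 482.2 / (333.3×10³ × 5.02×10⁻⁶) = 288.2 K.
T = 28.6 + 288.2 = 316.8 °C.

317 °C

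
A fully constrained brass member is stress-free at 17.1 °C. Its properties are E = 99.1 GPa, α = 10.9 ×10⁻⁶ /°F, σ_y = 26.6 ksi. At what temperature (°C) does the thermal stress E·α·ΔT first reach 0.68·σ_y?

81.2 °C

α = 10.9×10⁻⁶/°F × 9/5 = 19.6×10⁻⁶/K.
σ_y = 26.6 ksi = 183.4 MPa.
E·α·ΔT = 124.7 MPa ⇒ ΔT = 124.7 / (99.10×10³ × 19.6×10⁻⁶) = 64.14 K.
T = 17.1 + 64.14 = 81.24 °C.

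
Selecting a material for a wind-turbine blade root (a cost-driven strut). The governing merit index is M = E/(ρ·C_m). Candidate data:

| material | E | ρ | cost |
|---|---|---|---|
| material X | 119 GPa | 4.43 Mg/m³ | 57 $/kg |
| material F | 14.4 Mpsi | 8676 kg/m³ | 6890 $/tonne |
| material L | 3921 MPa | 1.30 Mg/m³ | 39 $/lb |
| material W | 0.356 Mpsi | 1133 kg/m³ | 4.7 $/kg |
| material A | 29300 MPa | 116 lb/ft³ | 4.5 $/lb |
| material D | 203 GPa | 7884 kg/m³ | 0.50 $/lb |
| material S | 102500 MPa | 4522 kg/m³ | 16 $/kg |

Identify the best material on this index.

Putting every candidate on a common basis:
  material X: E = 119.0 GPa, ρ = 4430 kg/m³, cost = 57.00 $/kg
  material F: E = 99.28 GPa, ρ = 8676 kg/m³, cost = 6.890 $/kg
  material L: E = 3.921 GPa, ρ = 1300 kg/m³, cost = 85.98 $/kg
  material W: E = 2.455 GPa, ρ = 1133 kg/m³, cost = 4.700 $/kg
  material A: E = 29.30 GPa, ρ = 1858 kg/m³, cost = 9.921 $/kg
  material D: E = 203.0 GPa, ρ = 7884 kg/m³, cost = 1.102 $/kg
  material S: E = 102.5 GPa, ρ = 4522 kg/m³, cost = 16.00 $/kg
  material D: M = 23.4 MN·m per $
  material F: M = 1.66 MN·m per $
  material A: M = 1.59 MN·m per $
  material S: M = 1.42 MN·m per $
  material X: M = 0.471 MN·m per $
  material W: M = 0.461 MN·m per $
  material L: M = 0.0351 MN·m per $
The maximum is for material D.

material D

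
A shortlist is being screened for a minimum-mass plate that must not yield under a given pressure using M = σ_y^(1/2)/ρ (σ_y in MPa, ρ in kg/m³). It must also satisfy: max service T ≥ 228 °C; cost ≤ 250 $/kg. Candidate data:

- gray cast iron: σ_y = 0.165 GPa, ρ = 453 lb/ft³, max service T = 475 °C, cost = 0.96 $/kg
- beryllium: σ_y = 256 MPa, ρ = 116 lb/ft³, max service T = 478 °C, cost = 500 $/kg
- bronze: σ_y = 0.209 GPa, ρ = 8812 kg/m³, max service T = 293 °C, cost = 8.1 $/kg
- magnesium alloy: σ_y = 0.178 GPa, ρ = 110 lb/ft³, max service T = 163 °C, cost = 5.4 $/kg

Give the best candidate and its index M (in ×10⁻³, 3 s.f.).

gray cast iron, M = 1.77×10⁻³

Screen on constraints: max service T ≥ 228 °C; cost ≤ 250 $/kg. Survivors: gray cast iron, bronze.
Normalizing units and computing the index:
  gray cast iron: σ_y = 165.0 MPa, ρ = 7256 kg/m³
  bronze: σ_y = 209.0 MPa, ρ = 8812 kg/m³
  gray cast iron: M = 1.77×10⁻³
  bronze: M = 1.64×10⁻³
Highest index: gray cast iron.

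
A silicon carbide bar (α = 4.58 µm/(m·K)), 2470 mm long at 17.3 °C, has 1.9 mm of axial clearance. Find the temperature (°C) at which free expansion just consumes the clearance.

α·L₀·ΔT = 1.9 mm ⇒ ΔT = 1.9 / (4.58×10⁻⁶ × 2470.0) = 168.0 K.
T = 17.3 + 168.0 = 185.3 °C.

185 °C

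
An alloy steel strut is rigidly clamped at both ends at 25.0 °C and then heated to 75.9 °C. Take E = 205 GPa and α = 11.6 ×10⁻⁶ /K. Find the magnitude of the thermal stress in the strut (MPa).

121 MPa

ΔT = 50.90 K. Constrained thermal stress σ = E·α·ΔT = 205.0×10³ MPa × 11.6×10⁻⁶ × 50.90 = 121 MPa (compressive).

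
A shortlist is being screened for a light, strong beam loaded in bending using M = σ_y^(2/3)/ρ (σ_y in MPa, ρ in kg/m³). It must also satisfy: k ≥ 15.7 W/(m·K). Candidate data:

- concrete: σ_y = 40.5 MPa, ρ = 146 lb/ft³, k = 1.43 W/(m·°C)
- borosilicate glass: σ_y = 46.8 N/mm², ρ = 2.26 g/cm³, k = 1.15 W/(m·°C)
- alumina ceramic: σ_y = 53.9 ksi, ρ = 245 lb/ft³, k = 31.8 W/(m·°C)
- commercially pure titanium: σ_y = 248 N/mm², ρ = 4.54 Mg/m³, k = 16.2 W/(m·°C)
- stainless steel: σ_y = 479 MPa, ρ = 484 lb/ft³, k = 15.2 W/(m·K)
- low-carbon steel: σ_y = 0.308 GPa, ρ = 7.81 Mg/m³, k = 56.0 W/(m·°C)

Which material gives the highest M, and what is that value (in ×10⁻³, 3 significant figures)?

Screen on constraints: k ≥ 15.7 W/(m·K). Survivors: alumina ceramic, commercially pure titanium, low-carbon steel.
After converting to SI:
  alumina ceramic: σ_y = 371.6 MPa, ρ = 3925 kg/m³
  commercially pure titanium: σ_y = 248.0 MPa, ρ = 4540 kg/m³
  low-carbon steel: σ_y = 308.0 MPa, ρ = 7810 kg/m³
  alumina ceramic: M = 13.2×10⁻³
  commercially pure titanium: M = 8.69×10⁻³
  low-carbon steel: M = 5.84×10⁻³
Alumina ceramic has the largest M.

alumina ceramic, M = 13.2×10⁻³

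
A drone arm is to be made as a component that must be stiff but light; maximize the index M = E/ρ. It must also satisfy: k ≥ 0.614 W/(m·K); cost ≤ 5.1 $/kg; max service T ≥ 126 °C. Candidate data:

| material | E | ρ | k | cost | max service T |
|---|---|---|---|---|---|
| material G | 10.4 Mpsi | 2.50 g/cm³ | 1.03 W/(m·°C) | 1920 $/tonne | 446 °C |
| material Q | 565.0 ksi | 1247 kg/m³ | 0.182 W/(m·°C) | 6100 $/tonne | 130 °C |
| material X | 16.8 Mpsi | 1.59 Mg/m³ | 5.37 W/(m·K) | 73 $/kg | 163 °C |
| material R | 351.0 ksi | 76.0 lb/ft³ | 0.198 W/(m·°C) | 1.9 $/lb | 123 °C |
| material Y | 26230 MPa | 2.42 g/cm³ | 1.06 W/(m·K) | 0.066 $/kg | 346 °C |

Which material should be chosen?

Screen on constraints: k ≥ 0.614 W/(m·K); cost ≤ 5.1 $/kg; max service T ≥ 126 °C. Survivors: material G, material Y.
Putting every candidate on a common basis:
  material G: E = 71.71 GPa, ρ = 2500 kg/m³
  material Y: E = 26.23 GPa, ρ = 2420 kg/m³
  material G: M = 28.7 MN·m/kg
  material Y: M = 10.8 MN·m/kg
Material G ranks first.

material G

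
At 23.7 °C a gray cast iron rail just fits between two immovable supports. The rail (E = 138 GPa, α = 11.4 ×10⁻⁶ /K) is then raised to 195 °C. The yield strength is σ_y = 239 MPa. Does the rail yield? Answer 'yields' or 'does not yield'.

ΔT = 171.3 K. Constrained thermal stress σ = E·α·ΔT = 138.0×10³ MPa × 11.4×10⁻⁶ × 171.3 = 269 MPa (compressive).
Compare to σ_y = 239 MPa: σ ≥ σ_y, so it yields.

yields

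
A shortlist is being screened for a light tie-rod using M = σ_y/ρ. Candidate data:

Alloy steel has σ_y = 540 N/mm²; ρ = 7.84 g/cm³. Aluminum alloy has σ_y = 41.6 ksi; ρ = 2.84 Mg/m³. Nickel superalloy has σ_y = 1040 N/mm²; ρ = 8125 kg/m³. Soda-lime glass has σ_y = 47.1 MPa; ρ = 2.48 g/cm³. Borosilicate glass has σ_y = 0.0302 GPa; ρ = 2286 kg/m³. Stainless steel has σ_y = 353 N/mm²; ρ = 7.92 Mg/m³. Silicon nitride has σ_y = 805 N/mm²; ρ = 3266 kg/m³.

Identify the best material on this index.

silicon nitride

Putting every candidate on a common basis:
  alloy steel: σ_y = 540.0 MPa, ρ = 7840 kg/m³
  aluminum alloy: σ_y = 286.8 MPa, ρ = 2840 kg/m³
  nickel superalloy: σ_y = 1040 MPa, ρ = 8125 kg/m³
  soda-lime glass: σ_y = 47.10 MPa, ρ = 2480 kg/m³
  borosilicate glass: σ_y = 30.20 MPa, ρ = 2286 kg/m³
  stainless steel: σ_y = 353.0 MPa, ρ = 7920 kg/m³
  silicon nitride: σ_y = 805.0 MPa, ρ = 3266 kg/m³
  silicon nitride: M = 246 kN·m/kg
  nickel superalloy: M = 128 kN·m/kg
  aluminum alloy: M = 101 kN·m/kg
  alloy steel: M = 68.9 kN·m/kg
  stainless steel: M = 44.6 kN·m/kg
  soda-lime glass: M = 19.0 kN·m/kg
  borosilicate glass: M = 13.2 kN·m/kg
Silicon nitride has the largest M.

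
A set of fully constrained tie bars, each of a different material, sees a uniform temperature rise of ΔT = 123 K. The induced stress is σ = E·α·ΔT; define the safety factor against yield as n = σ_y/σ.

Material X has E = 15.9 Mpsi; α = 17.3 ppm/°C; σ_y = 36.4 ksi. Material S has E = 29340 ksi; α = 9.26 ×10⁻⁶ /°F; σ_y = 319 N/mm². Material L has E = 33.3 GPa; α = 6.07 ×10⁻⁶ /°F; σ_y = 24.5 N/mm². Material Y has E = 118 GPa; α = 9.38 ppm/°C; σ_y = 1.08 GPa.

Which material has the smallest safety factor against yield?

material L

Converting E to GPa, α to ×10⁻⁶/K, σ_y to MPa, then σ and n for each:
  material X: E = 109.6, α = 17.3, σ_y = 251.0 → σ = 233 MPa, n = 1.08
  material S: E = 202.3, α = 16.7, σ_y = 319.0 → σ = 415 MPa, n = 0.769
  material L: E = 33.30, α = 10.9, σ_y = 24.50 → σ = 44.8 MPa, n = 0.547
  material Y: E = 118.0, α = 9.38, σ_y = 1080 → σ = 136 MPa, n = 7.93
Smallest n: material L with n = 0.547.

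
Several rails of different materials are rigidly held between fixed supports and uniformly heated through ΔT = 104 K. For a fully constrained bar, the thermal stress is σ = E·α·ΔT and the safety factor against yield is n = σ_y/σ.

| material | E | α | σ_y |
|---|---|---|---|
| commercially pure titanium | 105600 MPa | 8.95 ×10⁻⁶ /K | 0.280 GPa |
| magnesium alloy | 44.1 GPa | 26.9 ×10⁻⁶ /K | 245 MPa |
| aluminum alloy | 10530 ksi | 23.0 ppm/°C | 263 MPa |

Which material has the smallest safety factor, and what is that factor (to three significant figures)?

With everything in SI (GPa, ×10⁻⁶/K, MPa):
  commercially pure titanium: E = 105.6, α = 8.95, σ_y = 280.0 → σ = 98.3 MPa, n = 2.85
  magnesium alloy: E = 44.10, α = 26.9, σ_y = 245.0 → σ = 123 MPa, n = 1.99
  aluminum alloy: E = 72.60, α = 23.0, σ_y = 263.0 → σ = 174 MPa, n = 1.51
Smallest n: aluminum alloy with n = 1.51.

aluminum alloy, n = 1.51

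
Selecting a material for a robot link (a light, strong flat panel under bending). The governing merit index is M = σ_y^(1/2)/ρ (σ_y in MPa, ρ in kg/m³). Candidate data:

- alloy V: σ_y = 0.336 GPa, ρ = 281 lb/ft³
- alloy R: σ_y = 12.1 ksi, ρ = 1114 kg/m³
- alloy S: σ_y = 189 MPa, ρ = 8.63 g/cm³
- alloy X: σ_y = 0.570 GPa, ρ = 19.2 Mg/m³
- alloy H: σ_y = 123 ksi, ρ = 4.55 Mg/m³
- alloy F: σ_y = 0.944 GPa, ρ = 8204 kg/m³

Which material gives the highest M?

alloy R

Convert each candidate to consistent units, then evaluate M:
  alloy V: σ_y = 336.0 MPa, ρ = 4501 kg/m³
  alloy R: σ_y = 83.43 MPa, ρ = 1114 kg/m³
  alloy S: σ_y = 189.0 MPa, ρ = 8630 kg/m³
  alloy X: σ_y = 570.0 MPa, ρ = 19200 kg/m³
  alloy H: σ_y = 848.1 MPa, ρ = 4550 kg/m³
  alloy F: σ_y = 944.0 MPa, ρ = 8204 kg/m³
  alloy R: M = 8.20×10⁻³
  alloy H: M = 6.40×10⁻³
  alloy V: M = 4.07×10⁻³
  alloy F: M = 3.75×10⁻³
  alloy S: M = 1.59×10⁻³
  alloy X: M = 1.24×10⁻³
The maximum is for alloy R.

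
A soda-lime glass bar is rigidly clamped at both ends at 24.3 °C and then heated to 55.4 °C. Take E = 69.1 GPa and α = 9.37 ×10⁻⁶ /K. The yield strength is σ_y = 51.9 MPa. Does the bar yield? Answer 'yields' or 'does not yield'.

does not yield

ΔT = 31.10 K. Constrained thermal stress σ = E·α·ΔT = 69.10×10³ MPa × 9.37×10⁻⁶ × 31.10 = 20.1 MPa (compressive).
Compare to σ_y = 51.9 MPa: σ < σ_y, so it does not yield.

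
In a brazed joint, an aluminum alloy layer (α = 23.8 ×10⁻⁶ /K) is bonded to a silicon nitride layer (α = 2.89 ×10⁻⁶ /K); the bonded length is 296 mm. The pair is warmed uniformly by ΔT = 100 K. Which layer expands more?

aluminum alloy

α(aluminum alloy) = 23.8×10⁻⁶/K vs α(silicon nitride) = 2.89×10⁻⁶/K.
Higher α expands more for the same ΔT: aluminum alloy.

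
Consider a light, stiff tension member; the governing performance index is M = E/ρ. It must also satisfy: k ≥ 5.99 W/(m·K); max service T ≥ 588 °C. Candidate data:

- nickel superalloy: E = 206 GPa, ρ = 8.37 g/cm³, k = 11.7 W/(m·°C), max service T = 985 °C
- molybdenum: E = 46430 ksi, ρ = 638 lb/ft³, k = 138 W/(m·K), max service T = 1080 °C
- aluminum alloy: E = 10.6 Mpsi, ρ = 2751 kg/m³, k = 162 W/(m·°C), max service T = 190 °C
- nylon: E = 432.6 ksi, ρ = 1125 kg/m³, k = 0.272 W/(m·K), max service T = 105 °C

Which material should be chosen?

molybdenum

Screen on constraints: k ≥ 5.99 W/(m·K); max service T ≥ 588 °C. Survivors: nickel superalloy, molybdenum.
In SI units:
  nickel superalloy: E = 206.0 GPa, ρ = 8370 kg/m³
  molybdenum: E = 320.1 GPa, ρ = 10220 kg/m³
  molybdenum: M = 31.3 MN·m/kg
  nickel superalloy: M = 24.6 MN·m/kg
Highest index: molybdenum.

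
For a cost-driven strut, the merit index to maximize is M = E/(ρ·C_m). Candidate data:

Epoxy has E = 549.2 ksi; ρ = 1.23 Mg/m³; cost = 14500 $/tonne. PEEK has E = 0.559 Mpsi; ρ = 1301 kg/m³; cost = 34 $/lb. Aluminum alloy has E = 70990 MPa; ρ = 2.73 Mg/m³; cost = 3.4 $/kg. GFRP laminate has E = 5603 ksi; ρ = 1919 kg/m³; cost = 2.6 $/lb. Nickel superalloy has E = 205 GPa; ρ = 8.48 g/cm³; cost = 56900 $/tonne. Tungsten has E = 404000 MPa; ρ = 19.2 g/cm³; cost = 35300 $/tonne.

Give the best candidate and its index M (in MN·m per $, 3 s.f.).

Normalizing units and computing the index:
  epoxy: E = 3.787 GPa, ρ = 1230 kg/m³, cost = 14.50 $/kg
  PEEK: E = 3.854 GPa, ρ = 1301 kg/m³, cost = 74.96 $/kg
  aluminum alloy: E = 70.99 GPa, ρ = 2730 kg/m³, cost = 3.400 $/kg
  GFRP laminate: E = 38.63 GPa, ρ = 1919 kg/m³, cost = 5.732 $/kg
  nickel superalloy: E = 205.0 GPa, ρ = 8480 kg/m³, cost = 56.90 $/kg
  tungsten: E = 404.0 GPa, ρ = 19200 kg/m³, cost = 35.30 $/kg
  aluminum alloy: M = 7.65 MN·m per $
  GFRP laminate: M = 3.51 MN·m per $
  tungsten: M = 0.596 MN·m per $
  nickel superalloy: M = 0.425 MN·m per $
  epoxy: M = 0.212 MN·m per $
  PEEK: M = 0.0395 MN·m per $
The maximum is for aluminum alloy.

aluminum alloy, M = 7.65 MN·m per $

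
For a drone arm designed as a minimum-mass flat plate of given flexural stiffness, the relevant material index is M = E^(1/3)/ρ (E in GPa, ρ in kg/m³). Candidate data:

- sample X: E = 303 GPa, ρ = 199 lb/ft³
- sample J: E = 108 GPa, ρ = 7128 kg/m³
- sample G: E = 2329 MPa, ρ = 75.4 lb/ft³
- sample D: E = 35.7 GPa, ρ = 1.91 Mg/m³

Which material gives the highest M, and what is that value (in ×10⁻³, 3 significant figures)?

Convert each candidate to consistent units, then evaluate M:
  sample X: E = 303.0 GPa, ρ = 3188 kg/m³
  sample J: E = 108.0 GPa, ρ = 7128 kg/m³
  sample G: E = 2.329 GPa, ρ = 1208 kg/m³
  sample D: E = 35.70 GPa, ρ = 1910 kg/m³
  sample X: M = 2.11×10⁻³
  sample D: M = 1.72×10⁻³
  sample G: M = 1.10×10⁻³
  sample J: M = 0.668×10⁻³
Sample X has the largest M.

sample X, M = 2.11×10⁻³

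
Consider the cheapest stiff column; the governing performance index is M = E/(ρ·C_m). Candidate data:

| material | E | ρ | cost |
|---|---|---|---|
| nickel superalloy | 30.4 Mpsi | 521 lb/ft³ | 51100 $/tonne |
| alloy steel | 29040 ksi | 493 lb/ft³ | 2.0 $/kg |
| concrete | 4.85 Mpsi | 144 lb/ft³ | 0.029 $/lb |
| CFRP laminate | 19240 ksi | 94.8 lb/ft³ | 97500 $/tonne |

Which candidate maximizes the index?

concrete

In SI units:
  nickel superalloy: E = 209.6 GPa, ρ = 8346 kg/m³, cost = 51.10 $/kg
  alloy steel: E = 200.2 GPa, ρ = 7897 kg/m³, cost = 2.000 $/kg
  concrete: E = 33.44 GPa, ρ = 2307 kg/m³, cost = 0.06393 $/kg
  CFRP laminate: E = 132.7 GPa, ρ = 1519 kg/m³, cost = 97.50 $/kg
  concrete: M = 227 MN·m per $
  alloy steel: M = 12.7 MN·m per $
  CFRP laminate: M = 0.896 MN·m per $
  nickel superalloy: M = 0.491 MN·m per $
The maximum is for concrete.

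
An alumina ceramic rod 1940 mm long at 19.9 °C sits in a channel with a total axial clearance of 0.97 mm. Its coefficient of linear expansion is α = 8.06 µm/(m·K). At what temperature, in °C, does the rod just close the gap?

α·L₀·ΔT = 0.97 mm ⇒ ΔT = 0.97 / (8.06×10⁻⁶ × 1940.0) = 62.03 K.
T = 19.9 + 62.03 = 81.93 °C.

81.9 °C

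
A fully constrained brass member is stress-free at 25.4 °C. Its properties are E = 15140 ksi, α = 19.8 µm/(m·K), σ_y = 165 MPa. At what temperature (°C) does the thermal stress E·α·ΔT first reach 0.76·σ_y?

86.1 °C

E = 15140 ksi = 104.4 GPa.
E·α·ΔT = 125.4 MPa ⇒ ΔT = 125.4 / (104.4×10³ × 19.8×10⁻⁶) = 60.67 K.
T = 25.4 + 60.67 = 86.07 °C.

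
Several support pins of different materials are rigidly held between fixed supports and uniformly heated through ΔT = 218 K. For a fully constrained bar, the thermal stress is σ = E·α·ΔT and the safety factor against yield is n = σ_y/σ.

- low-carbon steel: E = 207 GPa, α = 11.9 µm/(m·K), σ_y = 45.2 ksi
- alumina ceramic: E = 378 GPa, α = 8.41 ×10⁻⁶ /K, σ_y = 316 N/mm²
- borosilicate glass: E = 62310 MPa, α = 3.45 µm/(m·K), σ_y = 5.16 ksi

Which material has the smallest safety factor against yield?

In consistent units (E in GPa, α in ×10⁻⁶/K, σ_y in MPa):
  low-carbon steel: E = 207.0, α = 11.9, σ_y = 311.6 → σ = 537 MPa, n = 0.580
  alumina ceramic: E = 378.0, α = 8.41, σ_y = 316.0 → σ = 693 MPa, n = 0.456
  borosilicate glass: E = 62.31, α = 3.45, σ_y = 35.58 → σ = 46.9 MPa, n = 0.759
Smallest n: alumina ceramic with n = 0.456.

alumina ceramic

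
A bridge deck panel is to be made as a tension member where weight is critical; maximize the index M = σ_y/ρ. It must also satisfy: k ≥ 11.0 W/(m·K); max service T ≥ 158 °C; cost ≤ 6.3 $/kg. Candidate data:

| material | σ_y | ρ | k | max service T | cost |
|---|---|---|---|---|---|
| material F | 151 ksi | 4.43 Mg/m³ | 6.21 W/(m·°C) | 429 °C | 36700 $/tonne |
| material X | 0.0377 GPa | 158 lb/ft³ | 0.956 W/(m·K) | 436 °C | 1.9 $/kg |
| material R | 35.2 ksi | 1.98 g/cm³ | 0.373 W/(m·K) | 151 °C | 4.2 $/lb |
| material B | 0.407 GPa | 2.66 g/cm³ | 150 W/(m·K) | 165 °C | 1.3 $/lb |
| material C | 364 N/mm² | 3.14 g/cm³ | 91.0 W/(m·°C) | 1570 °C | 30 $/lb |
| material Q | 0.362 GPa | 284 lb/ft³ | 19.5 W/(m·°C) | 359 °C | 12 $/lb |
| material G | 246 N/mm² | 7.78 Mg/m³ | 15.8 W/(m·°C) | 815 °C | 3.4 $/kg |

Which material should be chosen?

Screen on constraints: k ≥ 11.0 W/(m·K); max service T ≥ 158 °C; cost ≤ 6.3 $/kg. Survivors: material B, material G.
Convert each candidate to consistent units, then evaluate M:
  material B: σ_y = 407.0 MPa, ρ = 2660 kg/m³
  material G: σ_y = 246.0 MPa, ρ = 7780 kg/m³
  material B: M = 153 kN·m/kg
  material G: M = 31.6 kN·m/kg
The maximum is for material B.

material B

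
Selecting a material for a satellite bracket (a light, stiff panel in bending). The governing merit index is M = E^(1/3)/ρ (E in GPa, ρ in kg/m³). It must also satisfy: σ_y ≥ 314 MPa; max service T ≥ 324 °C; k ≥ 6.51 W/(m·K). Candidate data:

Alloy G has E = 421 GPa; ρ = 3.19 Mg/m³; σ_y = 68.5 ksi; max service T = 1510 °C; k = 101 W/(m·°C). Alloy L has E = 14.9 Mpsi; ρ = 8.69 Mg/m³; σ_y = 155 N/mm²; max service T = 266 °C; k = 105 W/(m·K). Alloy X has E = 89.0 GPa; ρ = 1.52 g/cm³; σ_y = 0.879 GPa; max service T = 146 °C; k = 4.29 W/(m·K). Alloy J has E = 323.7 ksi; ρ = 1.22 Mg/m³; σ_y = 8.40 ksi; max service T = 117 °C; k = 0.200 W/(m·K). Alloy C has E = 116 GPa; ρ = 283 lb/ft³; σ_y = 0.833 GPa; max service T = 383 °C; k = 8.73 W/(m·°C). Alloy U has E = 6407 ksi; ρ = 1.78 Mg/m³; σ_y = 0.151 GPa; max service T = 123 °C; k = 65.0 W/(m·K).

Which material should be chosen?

alloy G

Screen on constraints: σ_y ≥ 314 MPa; max service T ≥ 324 °C; k ≥ 6.51 W/(m·K). Survivors: alloy G, alloy C.
In SI units:
  alloy G: E = 421.0 GPa, ρ = 3190 kg/m³
  alloy C: E = 116.0 GPa, ρ = 4533 kg/m³
  alloy G: M = 2.35×10⁻³
  alloy C: M = 1.08×10⁻³
Highest index: alloy G.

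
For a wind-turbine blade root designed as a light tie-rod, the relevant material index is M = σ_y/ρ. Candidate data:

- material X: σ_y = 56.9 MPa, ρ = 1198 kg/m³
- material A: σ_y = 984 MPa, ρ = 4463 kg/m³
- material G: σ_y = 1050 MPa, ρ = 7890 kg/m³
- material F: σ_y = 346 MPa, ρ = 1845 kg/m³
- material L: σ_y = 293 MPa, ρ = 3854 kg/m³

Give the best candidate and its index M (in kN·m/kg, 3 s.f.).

material A, M = 220 kN·m/kg

Computing M directly (units already consistent):
  material A: M = 220 kN·m/kg
  material F: M = 188 kN·m/kg
  material G: M = 133 kN·m/kg
  material L: M = 76.0 kN·m/kg
  material X: M = 47.5 kN·m/kg
The maximum is for material A.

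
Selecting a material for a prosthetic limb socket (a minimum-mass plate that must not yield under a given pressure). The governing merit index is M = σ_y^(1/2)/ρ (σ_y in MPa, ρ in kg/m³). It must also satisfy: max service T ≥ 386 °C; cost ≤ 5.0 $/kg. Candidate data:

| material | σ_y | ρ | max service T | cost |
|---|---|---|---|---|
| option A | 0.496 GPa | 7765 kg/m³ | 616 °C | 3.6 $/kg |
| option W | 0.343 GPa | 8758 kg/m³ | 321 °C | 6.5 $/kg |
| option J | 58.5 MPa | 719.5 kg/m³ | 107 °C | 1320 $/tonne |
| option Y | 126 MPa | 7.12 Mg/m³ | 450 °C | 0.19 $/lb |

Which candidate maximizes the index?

option A

Screen on constraints: max service T ≥ 386 °C; cost ≤ 5.0 $/kg. Survivors: option A, option Y.
Putting every candidate on a common basis:
  option A: σ_y = 496.0 MPa, ρ = 7765 kg/m³
  option Y: σ_y = 126.0 MPa, ρ = 7120 kg/m³
  option A: M = 2.87×10⁻³
  option Y: M = 1.58×10⁻³
Highest index: option A.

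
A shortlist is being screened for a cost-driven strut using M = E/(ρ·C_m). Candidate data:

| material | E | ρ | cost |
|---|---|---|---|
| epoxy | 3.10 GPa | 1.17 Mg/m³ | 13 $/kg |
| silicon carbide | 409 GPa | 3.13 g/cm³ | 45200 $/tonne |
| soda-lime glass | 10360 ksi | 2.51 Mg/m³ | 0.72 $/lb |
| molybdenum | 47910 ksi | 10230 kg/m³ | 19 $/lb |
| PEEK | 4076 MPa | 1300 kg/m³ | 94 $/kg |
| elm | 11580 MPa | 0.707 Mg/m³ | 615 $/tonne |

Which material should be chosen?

elm

Convert each candidate to consistent units, then evaluate M:
  epoxy: E = 3.100 GPa, ρ = 1170 kg/m³, cost = 13.00 $/kg
  silicon carbide: E = 409.0 GPa, ρ = 3130 kg/m³, cost = 45.20 $/kg
  soda-lime glass: E = 71.43 GPa, ρ = 2510 kg/m³, cost = 1.587 $/kg
  molybdenum: E = 330.3 GPa, ρ = 10230 kg/m³, cost = 41.89 $/kg
  PEEK: E = 4.076 GPa, ρ = 1300 kg/m³, cost = 94.00 $/kg
  elm: E = 11.58 GPa, ρ = 707.0 kg/m³, cost = 0.6150 $/kg
  elm: M = 26.6 MN·m per $
  soda-lime glass: M = 17.9 MN·m per $
  silicon carbide: M = 2.89 MN·m per $
  molybdenum: M = 0.771 MN·m per $
  epoxy: M = 0.204 MN·m per $
  PEEK: M = 0.0334 MN·m per $
Elm ranks first.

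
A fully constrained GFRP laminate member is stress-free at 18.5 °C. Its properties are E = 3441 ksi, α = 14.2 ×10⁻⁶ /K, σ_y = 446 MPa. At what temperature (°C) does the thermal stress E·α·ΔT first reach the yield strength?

1340 °C

E = 3441 ksi = 23.72 GPa.
E·α·ΔT = 446.0 MPa ⇒ ΔT = 446.0 / (23.72×10³ × 14.2×10⁻⁶) = 1324 K.
T = 18.5 + 1324 = 1342 °C.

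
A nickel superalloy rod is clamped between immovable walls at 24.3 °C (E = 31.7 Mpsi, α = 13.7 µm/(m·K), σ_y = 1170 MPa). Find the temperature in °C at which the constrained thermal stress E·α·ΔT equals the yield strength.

415 °C

E = 31.7 Mpsi = 218.6 GPa.
E·α·ΔT = 1170 MPa ⇒ ΔT = 1170 / (218.6×10³ × 13.7×10⁻⁶) = 390.7 K.
T = 24.3 + 390.7 = 415.0 °C.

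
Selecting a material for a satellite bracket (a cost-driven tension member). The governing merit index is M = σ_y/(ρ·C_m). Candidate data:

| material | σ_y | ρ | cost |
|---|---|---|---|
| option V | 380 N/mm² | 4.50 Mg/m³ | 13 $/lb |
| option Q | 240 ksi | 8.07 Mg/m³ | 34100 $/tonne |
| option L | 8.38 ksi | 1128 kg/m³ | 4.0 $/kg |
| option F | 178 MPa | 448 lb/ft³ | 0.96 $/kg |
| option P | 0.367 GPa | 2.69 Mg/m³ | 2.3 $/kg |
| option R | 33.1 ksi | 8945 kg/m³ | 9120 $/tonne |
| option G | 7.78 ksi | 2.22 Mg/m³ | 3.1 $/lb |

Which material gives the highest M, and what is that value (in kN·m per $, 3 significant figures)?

option P, M = 59.3 kN·m per $

Normalizing units and computing the index:
  option V: σ_y = 380.0 MPa, ρ = 4500 kg/m³, cost = 28.66 $/kg
  option Q: σ_y = 1655 MPa, ρ = 8070 kg/m³, cost = 34.10 $/kg
  option L: σ_y = 57.78 MPa, ρ = 1128 kg/m³, cost = 4.000 $/kg
  option F: σ_y = 178.0 MPa, ρ = 7176 kg/m³, cost = 0.9600 $/kg
  option P: σ_y = 367.0 MPa, ρ = 2690 kg/m³, cost = 2.300 $/kg
  option R: σ_y = 228.2 MPa, ρ = 8945 kg/m³, cost = 9.120 $/kg
  option G: σ_y = 53.64 MPa, ρ = 2220 kg/m³, cost = 6.834 $/kg
  option P: M = 59.3 kN·m per $
  option F: M = 25.8 kN·m per $
  option L: M = 12.8 kN·m per $
  option Q: M = 6.01 kN·m per $
  option G: M = 3.54 kN·m per $
  option V: M = 2.95 kN·m per $
  option R: M = 2.80 kN·m per $
Highest index: option P.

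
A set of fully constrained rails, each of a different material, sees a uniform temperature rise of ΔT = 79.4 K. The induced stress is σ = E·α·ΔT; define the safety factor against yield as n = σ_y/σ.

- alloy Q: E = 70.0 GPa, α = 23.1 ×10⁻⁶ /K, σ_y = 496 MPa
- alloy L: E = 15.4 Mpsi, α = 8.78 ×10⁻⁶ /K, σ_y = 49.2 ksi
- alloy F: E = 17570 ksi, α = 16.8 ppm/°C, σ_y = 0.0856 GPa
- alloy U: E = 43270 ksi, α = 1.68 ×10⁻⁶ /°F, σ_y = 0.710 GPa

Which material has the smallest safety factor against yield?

Per material, after unit conversion:
  alloy Q: E = 70.00, α = 23.1, σ_y = 496.0 → σ = 128 MPa, n = 3.86
  alloy L: E = 106.2, α = 8.78, σ_y = 339.2 → σ = 74.0 MPa, n = 4.58
  alloy F: E = 121.1, α = 16.8, σ_y = 85.60 → σ = 162 MPa, n = 0.530
  alloy U: E = 298.3, α = 3.02, σ_y = 710.0 → σ = 71.6 MPa, n = 9.91
Alloy F has the lowest safety factor, n = 0.530.

alloy F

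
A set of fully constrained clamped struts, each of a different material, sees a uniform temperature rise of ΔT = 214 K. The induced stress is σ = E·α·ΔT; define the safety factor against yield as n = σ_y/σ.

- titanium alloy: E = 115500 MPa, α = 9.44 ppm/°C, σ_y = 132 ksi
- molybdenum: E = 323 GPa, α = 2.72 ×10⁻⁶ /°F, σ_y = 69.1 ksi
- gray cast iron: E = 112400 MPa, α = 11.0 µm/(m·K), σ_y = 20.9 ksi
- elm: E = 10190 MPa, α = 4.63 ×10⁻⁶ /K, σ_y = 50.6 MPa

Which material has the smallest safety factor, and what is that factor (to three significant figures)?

With everything in SI (GPa, ×10⁻⁶/K, MPa):
  titanium alloy: E = 115.5, α = 9.44, σ_y = 910.1 → σ = 233 MPa, n = 3.90
  molybdenum: E = 323.0, α = 4.90, σ_y = 476.4 → σ = 338 MPa, n = 1.41
  gray cast iron: E = 112.4, α = 11.0, σ_y = 144.1 → σ = 265 MPa, n = 0.545
  elm: E = 10.19, α = 4.63, σ_y = 50.60 → σ = 10.1 MPa, n = 5.01
Smallest n: gray cast iron with n = 0.545.

gray cast iron, n = 0.545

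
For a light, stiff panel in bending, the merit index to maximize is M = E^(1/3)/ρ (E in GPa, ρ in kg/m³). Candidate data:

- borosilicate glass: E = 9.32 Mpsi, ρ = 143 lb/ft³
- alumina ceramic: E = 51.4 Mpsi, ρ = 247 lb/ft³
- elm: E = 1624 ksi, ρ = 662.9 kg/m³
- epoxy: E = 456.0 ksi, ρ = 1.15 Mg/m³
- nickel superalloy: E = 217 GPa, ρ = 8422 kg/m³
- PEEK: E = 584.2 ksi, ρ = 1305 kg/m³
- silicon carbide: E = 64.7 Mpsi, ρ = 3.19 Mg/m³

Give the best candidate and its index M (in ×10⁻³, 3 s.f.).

Normalizing units and computing the index:
  borosilicate glass: E = 64.26 GPa, ρ = 2291 kg/m³
  alumina ceramic: E = 354.4 GPa, ρ = 3957 kg/m³
  elm: E = 11.20 GPa, ρ = 662.9 kg/m³
  epoxy: E = 3.144 GPa, ρ = 1150 kg/m³
  nickel superalloy: E = 217.0 GPa, ρ = 8422 kg/m³
  PEEK: E = 4.028 GPa, ρ = 1305 kg/m³
  silicon carbide: E = 446.1 GPa, ρ = 3190 kg/m³
  elm: M = 3.37×10⁻³
  silicon carbide: M = 2.40×10⁻³
  alumina ceramic: M = 1.79×10⁻³
  borosilicate glass: M = 1.75×10⁻³
  epoxy: M = 1.27×10⁻³
  PEEK: M = 1.22×10⁻³
  nickel superalloy: M = 0.714×10⁻³
The maximum is for elm.

elm, M = 3.37×10⁻³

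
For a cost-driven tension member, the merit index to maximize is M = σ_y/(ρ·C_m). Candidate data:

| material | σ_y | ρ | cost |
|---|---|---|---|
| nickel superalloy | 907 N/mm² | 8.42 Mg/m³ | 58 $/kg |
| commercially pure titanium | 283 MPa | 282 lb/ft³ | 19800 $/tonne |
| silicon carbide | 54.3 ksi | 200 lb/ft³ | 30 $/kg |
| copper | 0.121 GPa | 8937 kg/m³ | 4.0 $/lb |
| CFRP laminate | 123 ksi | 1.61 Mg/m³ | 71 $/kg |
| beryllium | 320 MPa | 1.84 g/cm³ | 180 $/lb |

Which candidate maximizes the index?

CFRP laminate

Convert each candidate to consistent units, then evaluate M:
  nickel superalloy: σ_y = 907.0 MPa, ρ = 8420 kg/m³, cost = 58.00 $/kg
  commercially pure titanium: σ_y = 283.0 MPa, ρ = 4517 kg/m³, cost = 19.80 $/kg
  silicon carbide: σ_y = 374.4 MPa, ρ = 3204 kg/m³, cost = 30.00 $/kg
  copper: σ_y = 121.0 MPa, ρ = 8937 kg/m³, cost = 8.818 $/kg
  CFRP laminate: σ_y = 848.1 MPa, ρ = 1610 kg/m³, cost = 71.00 $/kg
  beryllium: σ_y = 320.0 MPa, ρ = 1840 kg/m³, cost = 396.8 $/kg
  CFRP laminate: M = 7.42 kN·m per $
  silicon carbide: M = 3.90 kN·m per $
  commercially pure titanium: M = 3.16 kN·m per $
  nickel superalloy: M = 1.86 kN·m per $
  copper: M = 1.54 kN·m per $
  beryllium: M = 0.438 kN·m per $
CFRP laminate ranks first.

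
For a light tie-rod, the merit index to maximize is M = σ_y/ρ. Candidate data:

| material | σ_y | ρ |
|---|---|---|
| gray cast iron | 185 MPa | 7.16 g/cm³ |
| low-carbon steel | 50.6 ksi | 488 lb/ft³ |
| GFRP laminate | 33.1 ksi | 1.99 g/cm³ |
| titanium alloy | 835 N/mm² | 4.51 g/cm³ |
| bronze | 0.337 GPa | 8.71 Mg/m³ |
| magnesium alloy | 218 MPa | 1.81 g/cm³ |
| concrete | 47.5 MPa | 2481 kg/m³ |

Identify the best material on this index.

titanium alloy

After converting to SI:
  gray cast iron: σ_y = 185.0 MPa, ρ = 7160 kg/m³
  low-carbon steel: σ_y = 348.9 MPa, ρ = 7817 kg/m³
  GFRP laminate: σ_y = 228.2 MPa, ρ = 1990 kg/m³
  titanium alloy: σ_y = 835.0 MPa, ρ = 4510 kg/m³
  bronze: σ_y = 337.0 MPa, ρ = 8710 kg/m³
  magnesium alloy: σ_y = 218.0 MPa, ρ = 1810 kg/m³
  concrete: σ_y = 47.50 MPa, ρ = 2481 kg/m³
  titanium alloy: M = 185 kN·m/kg
  magnesium alloy: M = 120 kN·m/kg
  GFRP laminate: M = 115 kN·m/kg
  low-carbon steel: M = 44.6 kN·m/kg
  bronze: M = 38.7 kN·m/kg
  gray cast iron: M = 25.8 kN·m/kg
  concrete: M = 19.1 kN·m/kg
The maximum is for titanium alloy.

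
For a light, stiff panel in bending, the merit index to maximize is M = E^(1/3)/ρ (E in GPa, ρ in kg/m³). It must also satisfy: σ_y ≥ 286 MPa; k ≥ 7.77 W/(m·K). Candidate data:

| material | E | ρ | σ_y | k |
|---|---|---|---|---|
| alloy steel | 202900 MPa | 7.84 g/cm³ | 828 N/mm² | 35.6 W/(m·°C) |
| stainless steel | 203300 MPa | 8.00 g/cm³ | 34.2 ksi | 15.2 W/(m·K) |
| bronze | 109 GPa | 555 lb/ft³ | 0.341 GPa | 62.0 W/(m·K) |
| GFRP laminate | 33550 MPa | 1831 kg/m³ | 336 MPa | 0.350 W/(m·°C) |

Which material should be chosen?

Screen on constraints: σ_y ≥ 286 MPa; k ≥ 7.77 W/(m·K). Survivors: alloy steel, bronze.
In SI units:
  alloy steel: E = 202.9 GPa, ρ = 7840 kg/m³
  bronze: E = 109.0 GPa, ρ = 8890 kg/m³
  alloy steel: M = 0.750×10⁻³
  bronze: M = 0.537×10⁻³
The maximum is for alloy steel.

alloy steel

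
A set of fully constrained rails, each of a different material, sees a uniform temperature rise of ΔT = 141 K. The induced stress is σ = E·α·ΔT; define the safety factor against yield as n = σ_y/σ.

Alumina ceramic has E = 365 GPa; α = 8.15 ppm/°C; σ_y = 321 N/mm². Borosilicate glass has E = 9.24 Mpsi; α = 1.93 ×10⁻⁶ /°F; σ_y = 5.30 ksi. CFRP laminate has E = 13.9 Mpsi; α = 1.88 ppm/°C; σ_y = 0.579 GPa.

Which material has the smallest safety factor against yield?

alumina ceramic

Per material, after unit conversion:
  alumina ceramic: E = 365.0, α = 8.15, σ_y = 321.0 → σ = 419 MPa, n = 0.765
  borosilicate glass: E = 63.71, α = 3.47, σ_y = 36.54 → σ = 31.2 MPa, n = 1.17
  CFRP laminate: E = 95.84, α = 1.88, σ_y = 579.0 → σ = 25.4 MPa, n = 22.8
The minimum is alumina ceramic at n = 0.765.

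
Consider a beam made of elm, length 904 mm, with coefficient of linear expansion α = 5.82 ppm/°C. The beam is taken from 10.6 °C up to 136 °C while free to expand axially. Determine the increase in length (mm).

ΔT = 136 − 10.6 = 125.4 K.
ΔL = α·L₀·ΔT = 5.82×10⁻⁶ × 904 mm × 125.4 K = 0.660 mm.

0.660 mm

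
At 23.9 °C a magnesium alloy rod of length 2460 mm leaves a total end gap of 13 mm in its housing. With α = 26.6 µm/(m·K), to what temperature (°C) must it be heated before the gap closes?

α·L₀·ΔT = 13.0 mm ⇒ ΔT = 13.0 / (26.6×10⁻⁶ × 2460.0) = 198.7 K.
T = 23.9 + 198.7 = 222.6 °C.

223 °C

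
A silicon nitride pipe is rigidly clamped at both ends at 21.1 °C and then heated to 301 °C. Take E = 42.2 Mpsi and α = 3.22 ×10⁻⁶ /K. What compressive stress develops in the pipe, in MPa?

E = 42.2 Mpsi = 291.0 GPa.
ΔT = 279.9 K. Constrained thermal stress σ = E·α·ΔT = 291.0×10³ MPa × 3.22×10⁻⁶ × 279.9 = 262 MPa (compressive).

262 MPa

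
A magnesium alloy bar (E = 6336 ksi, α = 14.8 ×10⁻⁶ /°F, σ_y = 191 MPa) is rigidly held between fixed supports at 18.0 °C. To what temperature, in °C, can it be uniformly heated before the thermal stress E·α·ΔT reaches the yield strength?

182 °C

E = 6336 ksi = 43.69 GPa.
α = 14.8×10⁻⁶/°F × 9/5 = 26.6×10⁻⁶/K.
E·α·ΔT = 191.0 MPa ⇒ ΔT = 191.0 / (43.69×10³ × 26.6×10⁻⁶) = 164.1 K.
T = 18.0 + 164.1 = 182.1 °C.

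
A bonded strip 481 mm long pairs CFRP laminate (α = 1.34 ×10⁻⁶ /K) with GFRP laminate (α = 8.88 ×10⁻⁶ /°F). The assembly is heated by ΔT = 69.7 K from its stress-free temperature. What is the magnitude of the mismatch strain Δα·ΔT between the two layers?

GFRP laminate: α = 8.88×10⁻⁶/°F × 9/5 = 16.0×10⁻⁶/K.
Δα = |1.34 − 16.0|×10⁻⁶/K = 14.6×10⁻⁶/K.
Mismatch strain = Δα·ΔT = 14.6×10⁻⁶ × 69.7 = 1.02×10⁻³.

1.02×10⁻³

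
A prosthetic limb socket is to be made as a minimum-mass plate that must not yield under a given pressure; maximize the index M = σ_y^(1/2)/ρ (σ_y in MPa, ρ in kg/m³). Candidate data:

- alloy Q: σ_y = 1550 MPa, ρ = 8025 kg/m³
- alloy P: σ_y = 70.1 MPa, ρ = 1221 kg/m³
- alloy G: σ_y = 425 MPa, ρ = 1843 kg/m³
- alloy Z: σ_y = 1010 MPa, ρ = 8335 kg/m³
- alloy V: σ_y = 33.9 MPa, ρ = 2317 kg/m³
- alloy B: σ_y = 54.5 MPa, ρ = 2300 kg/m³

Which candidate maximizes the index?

alloy G

Computing M directly (units already consistent):
  alloy G: M = 11.2×10⁻³
  alloy P: M = 6.86×10⁻³
  alloy Q: M = 4.91×10⁻³
  alloy Z: M = 3.81×10⁻³
  alloy B: M = 3.21×10⁻³
  alloy V: M = 2.51×10⁻³
Alloy G ranks first.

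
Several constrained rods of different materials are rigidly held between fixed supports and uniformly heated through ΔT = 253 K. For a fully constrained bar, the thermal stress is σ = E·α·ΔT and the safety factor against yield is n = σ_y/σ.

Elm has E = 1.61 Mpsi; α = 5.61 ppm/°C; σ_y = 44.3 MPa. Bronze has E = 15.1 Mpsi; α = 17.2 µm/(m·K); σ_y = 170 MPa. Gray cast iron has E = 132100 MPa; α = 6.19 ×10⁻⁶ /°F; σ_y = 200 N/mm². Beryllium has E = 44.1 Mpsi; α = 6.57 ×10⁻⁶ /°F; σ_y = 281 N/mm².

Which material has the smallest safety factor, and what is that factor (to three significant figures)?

beryllium, n = 0.309

Per material, after unit conversion:
  elm: E = 11.10, α = 5.61, σ_y = 44.30 → σ = 15.8 MPa, n = 2.81
  bronze: E = 104.1, α = 17.2, σ_y = 170.0 → σ = 453 MPa, n = 0.375
  gray cast iron: E = 132.1, α = 11.1, σ_y = 200.0 → σ = 372 MPa, n = 0.537
  beryllium: E = 304.1, α = 11.8, σ_y = 281.0 → σ = 910 MPa, n = 0.309
The minimum is beryllium at n = 0.309.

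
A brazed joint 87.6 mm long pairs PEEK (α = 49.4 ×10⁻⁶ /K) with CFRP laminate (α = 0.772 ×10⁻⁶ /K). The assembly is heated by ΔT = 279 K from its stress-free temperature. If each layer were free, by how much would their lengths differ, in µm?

1190 µm

Δα = |49.4 − 0.772|×10⁻⁶/K = 48.6×10⁻⁶/K.
ΔL_mismatch = Δα·L·ΔT = 48.6×10⁻⁶ × 87.6 mm × 279.0 K = 1190 µm.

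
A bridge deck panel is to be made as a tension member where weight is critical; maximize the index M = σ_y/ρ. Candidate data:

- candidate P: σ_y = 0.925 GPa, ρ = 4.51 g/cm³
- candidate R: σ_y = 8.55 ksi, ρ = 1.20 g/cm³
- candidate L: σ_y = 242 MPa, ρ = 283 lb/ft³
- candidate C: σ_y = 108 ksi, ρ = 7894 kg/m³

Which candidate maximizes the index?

After converting to SI:
  candidate P: σ_y = 925.0 MPa, ρ = 4510 kg/m³
  candidate R: σ_y = 58.95 MPa, ρ = 1200 kg/m³
  candidate L: σ_y = 242.0 MPa, ρ = 4533 kg/m³
  candidate C: σ_y = 744.6 MPa, ρ = 7894 kg/m³
  candidate P: M = 205 kN·m/kg
  candidate C: M = 94.3 kN·m/kg
  candidate L: M = 53.4 kN·m/kg
  candidate R: M = 49.1 kN·m/kg
The maximum is for candidate P.

candidate P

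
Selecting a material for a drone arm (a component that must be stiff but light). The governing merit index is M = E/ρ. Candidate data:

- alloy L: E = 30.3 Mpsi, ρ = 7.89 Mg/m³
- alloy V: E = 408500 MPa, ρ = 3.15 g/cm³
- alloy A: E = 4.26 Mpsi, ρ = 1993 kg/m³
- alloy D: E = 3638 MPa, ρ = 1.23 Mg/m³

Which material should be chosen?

Putting every candidate on a common basis:
  alloy L: E = 208.9 GPa, ρ = 7890 kg/m³
  alloy V: E = 408.5 GPa, ρ = 3150 kg/m³
  alloy A: E = 29.37 GPa, ρ = 1993 kg/m³
  alloy D: E = 3.638 GPa, ρ = 1230 kg/m³
  alloy V: M = 130 MN·m/kg
  alloy L: M = 26.5 MN·m/kg
  alloy A: M = 14.7 MN·m/kg
  alloy D: M = 2.96 MN·m/kg
Highest index: alloy V.

alloy V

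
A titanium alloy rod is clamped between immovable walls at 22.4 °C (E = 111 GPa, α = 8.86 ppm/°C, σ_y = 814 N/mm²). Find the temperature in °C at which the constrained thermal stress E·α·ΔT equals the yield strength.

850 °C

σ_y = 814 N/mm² = 814.0 MPa.
E·α·ΔT = 814.0 MPa ⇒ ΔT = 814.0 / (111.0×10³ × 8.86×10⁻⁶) = 827.7 K.
T = 22.4 + 827.7 = 850.1 °C.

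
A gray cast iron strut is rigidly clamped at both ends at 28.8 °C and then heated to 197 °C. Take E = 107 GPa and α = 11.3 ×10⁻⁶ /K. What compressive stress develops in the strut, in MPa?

ΔT = 168.2 K. Constrained thermal stress σ = E·α·ΔT = 107.0×10³ MPa × 11.3×10⁻⁶ × 168.2 = 203 MPa (compressive).

203 MPa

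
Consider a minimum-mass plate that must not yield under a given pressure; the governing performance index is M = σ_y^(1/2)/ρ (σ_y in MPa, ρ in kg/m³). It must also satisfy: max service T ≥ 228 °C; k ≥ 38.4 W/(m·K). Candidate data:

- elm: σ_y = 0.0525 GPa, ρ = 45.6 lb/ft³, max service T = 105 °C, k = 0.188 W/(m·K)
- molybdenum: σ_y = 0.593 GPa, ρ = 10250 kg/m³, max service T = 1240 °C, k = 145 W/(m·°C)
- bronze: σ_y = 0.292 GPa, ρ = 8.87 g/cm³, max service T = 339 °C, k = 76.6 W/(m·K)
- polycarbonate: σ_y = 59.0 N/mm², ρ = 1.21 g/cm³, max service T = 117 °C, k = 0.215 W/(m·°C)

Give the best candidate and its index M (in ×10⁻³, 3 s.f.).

Screen on constraints: max service T ≥ 228 °C; k ≥ 38.4 W/(m·K). Survivors: molybdenum, bronze.
In SI units:
  molybdenum: σ_y = 593.0 MPa, ρ = 10250 kg/m³
  bronze: σ_y = 292.0 MPa, ρ = 8870 kg/m³
  molybdenum: M = 2.38×10⁻³
  bronze: M = 1.93×10⁻³
Molybdenum ranks first.

molybdenum, M = 2.38×10⁻³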